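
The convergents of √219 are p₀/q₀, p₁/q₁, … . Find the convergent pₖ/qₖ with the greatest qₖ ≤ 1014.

√219 = [14; 1, 3, 1, 28, …] (period length 4).
Convergents:
  p_0/q_0 = 14/1
  p_1/q_1 = 15/1
  p_2/q_2 = 59/4
  p_3/q_3 = 74/5
  p_4/q_4 = 2131/144
  p_5/q_5 = 2205/149
  p_6/q_6 = 8746/591
  p_7/q_7 = 10951/740
  p_8/q_8 = 315374/21311
q_7 = 740 ≤ 1014 < 21311 = q_8, so the answer is 10951/740.

10951/740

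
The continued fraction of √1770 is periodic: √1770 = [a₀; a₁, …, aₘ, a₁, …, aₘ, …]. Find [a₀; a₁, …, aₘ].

a₀ = ⌊√1770⌋ = 42.

[42; 14, 84]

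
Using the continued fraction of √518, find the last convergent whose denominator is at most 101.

√518 = [22; 1, 3, 6, 3, 1, 44, …] (period length 6).
Convergents:
  p_0/q_0 = 22/1
  p_1/q_1 = 23/1
  p_2/q_2 = 91/4
  p_3/q_3 = 569/25
  p_4/q_4 = 1798/79
  p_5/q_5 = 2367/104
q_4 = 79 ≤ 101 < 104 = q_5, so the answer is 1798/79.

1798/79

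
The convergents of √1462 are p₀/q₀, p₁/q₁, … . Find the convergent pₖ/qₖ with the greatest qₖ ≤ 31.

√1462 = [38; 4, 4, 4, 76, …] (period length 4).
Convergents:
  p_0/q_0 = 38/1
  p_1/q_1 = 153/4
  p_2/q_2 = 650/17
  p_3/q_3 = 2753/72
q_2 = 17 ≤ 31 < 72 = q_3, so the answer is 650/17.

650/17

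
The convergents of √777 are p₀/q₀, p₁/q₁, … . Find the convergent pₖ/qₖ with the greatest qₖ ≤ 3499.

√777 = [27; 1, 6, 1, 54, …] (period length 4).
Convergents:
  p_0/q_0 = 27/1
  p_1/q_1 = 28/1
  p_2/q_2 = 195/7
  p_3/q_3 = 223/8
  p_4/q_4 = 12237/439
  p_5/q_5 = 12460/447
  p_6/q_6 = 86997/3121
  p_7/q_7 = 99457/3568
q_6 = 3121 ≤ 3499 < 3568 = q_7, so the answer is 86997/3121.

86997/3121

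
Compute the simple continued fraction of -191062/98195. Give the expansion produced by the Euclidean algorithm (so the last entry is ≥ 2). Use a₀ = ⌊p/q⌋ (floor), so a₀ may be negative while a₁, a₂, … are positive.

[-2; 18, 2, 3, 14, 13, 4]

-191062 = -2·98195 + 5328
98195 = 18·5328 + 2291
5328 = 2·2291 + 746
2291 = 3·746 + 53
746 = 14·53 + 4
53 = 13·4 + 1
4 = 4·1 + 0  (stop)
So -191062/98195 = [-2; 18, 2, 3, 14, 13, 4].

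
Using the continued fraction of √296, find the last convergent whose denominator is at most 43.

√296 = [17; 4, 1, 7, 1, 4, 34, …] (period length 6).
Convergents:
  p_0/q_0 = 17/1
  p_1/q_1 = 69/4
  p_2/q_2 = 86/5
  p_3/q_3 = 671/39
  p_4/q_4 = 757/44
q_3 = 39 ≤ 43 < 44 = q_4, so the answer is 671/39.

671/39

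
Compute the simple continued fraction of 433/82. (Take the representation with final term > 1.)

[5; 3, 1, 1, 3, 3]

433 = 5×82 + 23
82 = 3×23 + 13
23 = 1×13 + 10
13 = 1×10 + 3
10 = 3×3 + 1
3 = 3×1 + 0  (stop)
So 433/82 = [5; 3, 1, 1, 3, 3].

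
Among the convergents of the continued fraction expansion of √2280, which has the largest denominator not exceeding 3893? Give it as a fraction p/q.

√2280 = [47; 1, 2, 1, 94, …] (period length 4).
Convergents:
  p_0/q_0 = 47/1
  p_1/q_1 = 48/1
  p_2/q_2 = 143/3
  p_3/q_3 = 191/4
  p_4/q_4 = 18097/379
  p_5/q_5 = 18288/383
  p_6/q_6 = 54673/1145
  p_7/q_7 = 72961/1528
  p_8/q_8 = 6913007/144777
q_7 = 1528 ≤ 3893 < 144777 = q_8, so the answer is 72961/1528.

72961/1528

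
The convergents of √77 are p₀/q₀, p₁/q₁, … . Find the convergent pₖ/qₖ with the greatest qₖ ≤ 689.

5888/671

√77 = [8; 1, 3, 2, 3, 1, 16, …] (period length 6).
Convergents:
  p_0/q_0 = 8/1
  p_1/q_1 = 9/1
  p_2/q_2 = 35/4
  p_3/q_3 = 79/9
  p_4/q_4 = 272/31
  p_5/q_5 = 351/40
  p_6/q_6 = 5888/671
  p_7/q_7 = 6239/711
q_6 = 671 ≤ 689 < 711 = q_7, so the answer is 5888/671.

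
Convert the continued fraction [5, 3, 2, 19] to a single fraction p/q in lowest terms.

Using pₖ = aₖpₖ₋₁ + pₖ₋₂ and qₖ = aₖqₖ₋₁ + qₖ₋₂:
  k=0: a=5, p=5, q=1
  k=1: a=3, p=16, q=3
  k=2: a=2, p=37, q=7
  k=3: a=19, p=719, q=136

719/136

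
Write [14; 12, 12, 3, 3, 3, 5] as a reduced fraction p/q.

Using pₖ = aₖpₖ₋₁ + pₖ₋₂ and qₖ = aₖqₖ₋₁ + qₖ₋₂:
  k=0: a=14, p=14, q=1
  k=1: a=12, p=169, q=12
  k=2: a=12, p=2042, q=145
  k=3: a=3, p=6295, q=447
  k=4: a=3, p=20927, q=1486
  k=5: a=3, p=69076, q=4905
  k=6: a=5, p=366307, q=26011

366307/26011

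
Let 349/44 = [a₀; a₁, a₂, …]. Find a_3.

1

349 = 7·44 + 41   →  a_0 = 7
44 = 1·41 + 3   →  a_1 = 1
41 = 13·3 + 2   →  a_2 = 13
3 = 1·2 + 1   →  a_3 = 1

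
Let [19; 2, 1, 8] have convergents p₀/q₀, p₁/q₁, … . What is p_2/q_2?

Using pₖ = aₖpₖ₋₁ + pₖ₋₂, qₖ = aₖqₖ₋₁ + qₖ₋₂ (with p₋₁=1, p₋₂=0, q₋₁=0, q₋₂=1):
  k=0: a=19, p=19, q=1
  k=1: a=2, p=39, q=2
  k=2: a=1, p=58, q=3

58/3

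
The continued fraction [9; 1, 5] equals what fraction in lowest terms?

59/6

Using pₖ = aₖpₖ₋₁ + pₖ₋₂ and qₖ = aₖqₖ₋₁ + qₖ₋₂:
  k=0: a=9, p=9, q=1
  k=1: a=1, p=10, q=1
  k=2: a=5, p=59, q=6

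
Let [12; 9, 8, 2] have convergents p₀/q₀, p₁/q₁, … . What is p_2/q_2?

Using pₖ = aₖpₖ₋₁ + pₖ₋₂, qₖ = aₖqₖ₋₁ + qₖ₋₂ (with p₋₁=1, p₋₂=0, q₋₁=0, q₋₂=1):
  k=0: a=12, p=12, q=1
  k=1: a=9, p=109, q=9
  k=2: a=8, p=884, q=73

884/73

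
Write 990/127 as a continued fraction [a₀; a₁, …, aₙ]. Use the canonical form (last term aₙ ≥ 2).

[7; 1, 3, 1, 7, 1, 2]

990 = 7×127 + 101
127 = 1×101 + 26
101 = 3×26 + 23
26 = 1×23 + 3
23 = 7×3 + 2
3 = 1×2 + 1
2 = 2×1 + 0  (stop)
So 990/127 = [7; 1, 3, 1, 7, 1, 2].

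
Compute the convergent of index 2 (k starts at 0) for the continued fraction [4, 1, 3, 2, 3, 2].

Using pₖ = aₖpₖ₋₁ + pₖ₋₂, qₖ = aₖqₖ₋₁ + qₖ₋₂ (with p₋₁=1, p₋₂=0, q₋₁=0, q₋₂=1):
  k=0: a=4, p=4, q=1
  k=1: a=1, p=5, q=1
  k=2: a=3, p=19, q=4

19/4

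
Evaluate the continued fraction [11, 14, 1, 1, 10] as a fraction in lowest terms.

3376/305

Fold from the inside: start with 10/1.
  1 + 1/10 = 11/10
  1 + 10/11 = 21/11
  14 + 11/21 = 305/21
  11 + 21/305 = 3376/305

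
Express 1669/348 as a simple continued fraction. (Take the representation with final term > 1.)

1669 = 4·348 + 277
348 = 1·277 + 71
277 = 3·71 + 64
71 = 1·64 + 7
64 = 9·7 + 1
7 = 7·1 + 0  (stop)
So 1669/348 = [4; 1, 3, 1, 9, 7].

[4; 1, 3, 1, 9, 7]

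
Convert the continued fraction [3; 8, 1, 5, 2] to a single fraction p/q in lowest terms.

358/115

Fold from the inside: start with 2/1.
  5 + 1/2 = 11/2
  1 + 2/11 = 13/11
  8 + 11/13 = 115/13
  3 + 13/115 = 358/115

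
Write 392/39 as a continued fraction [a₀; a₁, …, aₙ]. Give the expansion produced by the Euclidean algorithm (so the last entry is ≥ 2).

[10; 19, 2]

392 = 10×39 + 2
39 = 19×2 + 1
2 = 2×1 + 0  (stop)
So 392/39 = [10; 19, 2].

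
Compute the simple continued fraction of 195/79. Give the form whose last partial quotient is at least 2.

[2; 2, 7, 2, 2]

195 = 2·79 + 37
79 = 2·37 + 5
37 = 7·5 + 2
5 = 2·2 + 1
2 = 2·1 + 0  (stop)
So 195/79 = [2; 2, 7, 2, 2].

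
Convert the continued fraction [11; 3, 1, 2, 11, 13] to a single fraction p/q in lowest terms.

Fold from the inside: start with 13/1.
  11 + 1/13 = 144/13
  2 + 13/144 = 301/144
  1 + 144/301 = 445/301
  3 + 301/445 = 1636/445
  11 + 445/1636 = 18441/1636

18441/1636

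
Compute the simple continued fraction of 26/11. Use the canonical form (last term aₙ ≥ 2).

26 = 2·11 + 4
11 = 2·4 + 3
4 = 1·3 + 1
3 = 3·1 + 0  (stop)
So 26/11 = [2; 2, 1, 3].

[2; 2, 1, 3]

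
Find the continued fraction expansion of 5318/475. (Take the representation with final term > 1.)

[11; 5, 9, 3, 3]

5318 = 11·475 + 93
475 = 5·93 + 10
93 = 9·10 + 3
10 = 3·3 + 1
3 = 3·1 + 0  (stop)
So 5318/475 = [11; 5, 9, 3, 3].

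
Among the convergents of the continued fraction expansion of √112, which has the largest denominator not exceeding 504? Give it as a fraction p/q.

√112 = [10; 1, 1, 2, 1, 1, 20, …] (period length 6).
Convergents:
  p_0/q_0 = 10/1
  p_1/q_1 = 11/1
  p_2/q_2 = 21/2
  p_3/q_3 = 53/5
  p_4/q_4 = 74/7
  p_5/q_5 = 127/12
  p_6/q_6 = 2614/247
  p_7/q_7 = 2741/259
  p_8/q_8 = 5355/506
q_7 = 259 ≤ 504 < 506 = q_8, so the answer is 2741/259.

2741/259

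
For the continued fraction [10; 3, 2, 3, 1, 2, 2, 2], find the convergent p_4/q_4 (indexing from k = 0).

319/31

Using pₖ = aₖpₖ₋₁ + pₖ₋₂, qₖ = aₖqₖ₋₁ + qₖ₋₂ (with p₋₁=1, p₋₂=0, q₋₁=0, q₋₂=1):
  k=0: a=10, p=10, q=1
  k=1: a=3, p=31, q=3
  k=2: a=2, p=72, q=7
  k=3: a=3, p=247, q=24
  k=4: a=1, p=319, q=31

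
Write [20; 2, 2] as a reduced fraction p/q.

Using pₖ = aₖpₖ₋₁ + pₖ₋₂ and qₖ = aₖqₖ₋₁ + qₖ₋₂:
  k=0: a=20, p=20, q=1
  k=1: a=2, p=41, q=2
  k=2: a=2, p=102, q=5

102/5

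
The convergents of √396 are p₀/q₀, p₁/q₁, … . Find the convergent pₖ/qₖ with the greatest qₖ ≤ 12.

√396 = [19; 1, 8, 1, 38, …] (period length 4).
Convergents:
  p_0/q_0 = 19/1
  p_1/q_1 = 20/1
  p_2/q_2 = 179/9
  p_3/q_3 = 199/10
  p_4/q_4 = 7741/389
q_3 = 10 ≤ 12 < 389 = q_4, so the answer is 199/10.

199/10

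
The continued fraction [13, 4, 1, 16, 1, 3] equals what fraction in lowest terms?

4634/351

Fold from the inside: start with 3/1.
  1 + 1/3 = 4/3
  16 + 3/4 = 67/4
  1 + 4/67 = 71/67
  4 + 67/71 = 351/71
  13 + 71/351 = 4634/351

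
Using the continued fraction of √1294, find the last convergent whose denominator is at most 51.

1295/36

√1294 = [35; 1, 34, 1, 70, …] (period length 4).
Convergents:
  p_0/q_0 = 35/1
  p_1/q_1 = 36/1
  p_2/q_2 = 1259/35
  p_3/q_3 = 1295/36
  p_4/q_4 = 91909/2555
q_3 = 36 ≤ 51 < 2555 = q_4, so the answer is 1295/36.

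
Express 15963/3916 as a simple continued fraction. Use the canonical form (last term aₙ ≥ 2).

[4; 13, 10, 3, 4, 2]

15963 = 4*3916 + 299
3916 = 13*299 + 29
299 = 10*29 + 9
29 = 3*9 + 2
9 = 4*2 + 1
2 = 2*1 + 0  (stop)
So 15963/3916 = [4; 13, 10, 3, 4, 2].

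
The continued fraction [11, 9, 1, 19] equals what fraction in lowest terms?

2209/199

Fold from the inside: start with 19/1.
  1 + 1/19 = 20/19
  9 + 19/20 = 199/20
  11 + 20/199 = 2209/199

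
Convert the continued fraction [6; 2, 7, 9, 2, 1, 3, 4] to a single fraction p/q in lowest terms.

Using pₖ = aₖpₖ₋₁ + pₖ₋₂ and qₖ = aₖqₖ₋₁ + qₖ₋₂:
  k=0: a=6, p=6, q=1
  k=1: a=2, p=13, q=2
  k=2: a=7, p=97, q=15
  k=3: a=9, p=886, q=137
  k=4: a=2, p=1869, q=289
  k=5: a=1, p=2755, q=426
  k=6: a=3, p=10134, q=1567
  k=7: a=4, p=43291, q=6694

43291/6694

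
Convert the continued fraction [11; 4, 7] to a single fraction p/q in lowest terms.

Using pₖ = aₖpₖ₋₁ + pₖ₋₂ and qₖ = aₖqₖ₋₁ + qₖ₋₂:
  k=0: a=11, p=11, q=1
  k=1: a=4, p=45, q=4
  k=2: a=7, p=326, q=29

326/29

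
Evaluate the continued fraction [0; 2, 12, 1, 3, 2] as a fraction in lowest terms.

Using pₖ = aₖpₖ₋₁ + pₖ₋₂ and qₖ = aₖqₖ₋₁ + qₖ₋₂:
  k=0: a=0, p=0, q=1
  k=1: a=2, p=1, q=2
  k=2: a=12, p=12, q=25
  k=3: a=1, p=13, q=27
  k=4: a=3, p=51, q=106
  k=5: a=2, p=115, q=239

115/239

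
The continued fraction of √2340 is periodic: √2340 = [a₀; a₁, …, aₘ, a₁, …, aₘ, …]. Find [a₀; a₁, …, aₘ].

a₀ = ⌊√2340⌋ = 48.
With m₀=0, d₀=1 and mₖ₊₁ = dₖaₖ − mₖ, dₖ₊₁ = (n − mₖ₊₁²)/dₖ, aₖ₊₁ = ⌊(a₀+mₖ₊₁)/dₖ₊₁⌋:
  k=1: m=48, d=36, a=2
  k=2: m=24, d=49, a=1
  k=3: m=25, d=35, a=2
  k=4: m=45, d=9, a=10
  k=5: m=45, d=35, a=2
  k=6: m=25, d=49, a=1
  k=7: m=24, d=36, a=2
  k=8: m=48, d=1, a=96
d=1 and a=2a₀=96 at k=8, so the next step gives (m, d) = (48, 36) again — its k=1 value — and the period has length 8.

[48; 2, 1, 2, 10, 2, 1, 2, 96]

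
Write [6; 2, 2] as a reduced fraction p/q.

Fold from the inside: start with 2/1.
  2 + 1/2 = 5/2
  6 + 2/5 = 32/5

32/5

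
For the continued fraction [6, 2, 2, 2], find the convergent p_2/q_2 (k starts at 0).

Using pₖ = aₖpₖ₋₁ + pₖ₋₂, qₖ = aₖqₖ₋₁ + qₖ₋₂ (with p₋₁=1, p₋₂=0, q₋₁=0, q₋₂=1):
  k=0: a=6, p=6, q=1
  k=1: a=2, p=13, q=2
  k=2: a=2, p=32, q=5

32/5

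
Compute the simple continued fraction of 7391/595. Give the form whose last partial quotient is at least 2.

7391 = 12*595 + 251
595 = 2*251 + 93
251 = 2*93 + 65
93 = 1*65 + 28
65 = 2*28 + 9
28 = 3*9 + 1
9 = 9*1 + 0  (stop)
So 7391/595 = [12; 2, 2, 1, 2, 3, 9].

[12; 2, 2, 1, 2, 3, 9]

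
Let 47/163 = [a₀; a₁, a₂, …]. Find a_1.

3

47 = 0·163 + 47   →  a_0 = 0
163 = 3·47 + 22   →  a_1 = 3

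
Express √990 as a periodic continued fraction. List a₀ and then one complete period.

a₀ = ⌊√990⌋ = 31.

[31; 2, 6, 2, 62]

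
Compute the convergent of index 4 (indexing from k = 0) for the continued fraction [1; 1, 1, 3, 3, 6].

Using pₖ = aₖpₖ₋₁ + pₖ₋₂, qₖ = aₖqₖ₋₁ + qₖ₋₂ (with p₋₁=1, p₋₂=0, q₋₁=0, q₋₂=1):
  k=0: a=1, p=1, q=1
  k=1: a=1, p=2, q=1
  k=2: a=1, p=3, q=2
  k=3: a=3, p=11, q=7
  k=4: a=3, p=36, q=23

36/23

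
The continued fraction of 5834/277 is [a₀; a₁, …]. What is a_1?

16

5834 = 21·277 + 17   →  a_0 = 21
277 = 16·17 + 5   →  a_1 = 16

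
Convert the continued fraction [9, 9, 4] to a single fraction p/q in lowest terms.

Fold from the inside: start with 4/1.
  9 + 1/4 = 37/4
  9 + 4/37 = 337/37

337/37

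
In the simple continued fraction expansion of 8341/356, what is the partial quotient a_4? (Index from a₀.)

1

8341 = 23·356 + 153   →  a_0 = 23
356 = 2·153 + 50   →  a_1 = 2
153 = 3·50 + 3   →  a_2 = 3
50 = 16·3 + 2   →  a_3 = 16
3 = 1·2 + 1   →  a_4 = 1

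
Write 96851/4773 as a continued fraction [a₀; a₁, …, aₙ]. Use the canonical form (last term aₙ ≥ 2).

96851 = 20×4773 + 1391
4773 = 3×1391 + 600
1391 = 2×600 + 191
600 = 3×191 + 27
191 = 7×27 + 2
27 = 13×2 + 1
2 = 2×1 + 0  (stop)
So 96851/4773 = [20; 3, 2, 3, 7, 13, 2].

[20; 3, 2, 3, 7, 13, 2]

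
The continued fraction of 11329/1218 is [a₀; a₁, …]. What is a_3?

11329 = 9·1218 + 367   →  a_0 = 9
1218 = 3·367 + 117   →  a_1 = 3
367 = 3·117 + 16   →  a_2 = 3
117 = 7·16 + 5   →  a_3 = 7

7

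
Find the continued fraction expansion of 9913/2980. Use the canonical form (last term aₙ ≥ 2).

[3; 3, 15, 1, 19, 3]

9913 = 3×2980 + 973
2980 = 3×973 + 61
973 = 15×61 + 58
61 = 1×58 + 3
58 = 19×3 + 1
3 = 3×1 + 0  (stop)
So 9913/2980 = [3; 3, 15, 1, 19, 3].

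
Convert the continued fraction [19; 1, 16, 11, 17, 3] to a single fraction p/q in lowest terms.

Fold from the inside: start with 3/1.
  17 + 1/3 = 52/3
  11 + 3/52 = 575/52
  16 + 52/575 = 9252/575
  1 + 575/9252 = 9827/9252
  19 + 9252/9827 = 195965/9827

195965/9827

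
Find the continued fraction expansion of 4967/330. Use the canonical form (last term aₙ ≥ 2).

[15; 19, 2, 2, 3]

4967 = 15*330 + 17
330 = 19*17 + 7
17 = 2*7 + 3
7 = 2*3 + 1
3 = 3*1 + 0  (stop)
So 4967/330 = [15; 19, 2, 2, 3].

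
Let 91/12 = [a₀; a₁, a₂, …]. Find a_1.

1

91 = 7·12 + 7   →  a_0 = 7
12 = 1·7 + 5   →  a_1 = 1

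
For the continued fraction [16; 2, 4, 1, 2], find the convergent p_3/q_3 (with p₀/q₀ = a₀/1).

181/11

Using pₖ = aₖpₖ₋₁ + pₖ₋₂, qₖ = aₖqₖ₋₁ + qₖ₋₂ (with p₋₁=1, p₋₂=0, q₋₁=0, q₋₂=1):
  k=0: a=16, p=16, q=1
  k=1: a=2, p=33, q=2
  k=2: a=4, p=148, q=9
  k=3: a=1, p=181, q=11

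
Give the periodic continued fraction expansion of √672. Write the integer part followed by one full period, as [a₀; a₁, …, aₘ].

a₀ = ⌊√672⌋ = 25.
With m₀=0, d₀=1 and mₖ₊₁ = dₖaₖ − mₖ, dₖ₊₁ = (n − mₖ₊₁²)/dₖ, aₖ₊₁ = ⌊(a₀+mₖ₊₁)/dₖ₊₁⌋:
  k=1: m=25, d=47, a=1
  k=2: m=22, d=4, a=11
  k=3: m=22, d=47, a=1
  k=4: m=25, d=1, a=50
d=1 and a=2a₀=50 at k=4, so the next step gives (m, d) = (25, 47) again — its k=1 value — and the period has length 4.

[25; 1, 11, 1, 50]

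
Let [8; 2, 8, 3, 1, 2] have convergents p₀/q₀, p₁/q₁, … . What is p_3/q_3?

Using pₖ = aₖpₖ₋₁ + pₖ₋₂, qₖ = aₖqₖ₋₁ + qₖ₋₂ (with p₋₁=1, p₋₂=0, q₋₁=0, q₋₂=1):
  k=0: a=8, p=8, q=1
  k=1: a=2, p=17, q=2
  k=2: a=8, p=144, q=17
  k=3: a=3, p=449, q=53

449/53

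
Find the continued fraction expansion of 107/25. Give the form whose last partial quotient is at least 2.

[4; 3, 1, 1, 3]

107 = 4×25 + 7
25 = 3×7 + 4
7 = 1×4 + 3
4 = 1×3 + 1
3 = 3×1 + 0  (stop)
So 107/25 = [4; 3, 1, 1, 3].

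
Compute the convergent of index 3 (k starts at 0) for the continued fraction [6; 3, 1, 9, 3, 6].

Using pₖ = aₖpₖ₋₁ + pₖ₋₂, qₖ = aₖqₖ₋₁ + qₖ₋₂ (with p₋₁=1, p₋₂=0, q₋₁=0, q₋₂=1):
  k=0: a=6, p=6, q=1
  k=1: a=3, p=19, q=3
  k=2: a=1, p=25, q=4
  k=3: a=9, p=244, q=39

244/39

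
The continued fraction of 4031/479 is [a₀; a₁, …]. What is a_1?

4031 = 8·479 + 199   →  a_0 = 8
479 = 2·199 + 81   →  a_1 = 2

2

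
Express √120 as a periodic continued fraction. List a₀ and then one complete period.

[10; 1, 20]

a₀ = ⌊√120⌋ = 10.
With m₀=0, d₀=1 and mₖ₊₁ = dₖaₖ − mₖ, dₖ₊₁ = (n − mₖ₊₁²)/dₖ, aₖ₊₁ = ⌊(a₀+mₖ₊₁)/dₖ₊₁⌋:
  k=1: m=10, d=20, a=1
  k=2: m=10, d=1, a=20
d=1 and a=2a₀=20 at k=2, so the next step gives (m, d) = (10, 20) again — its k=1 value — and the period has length 2.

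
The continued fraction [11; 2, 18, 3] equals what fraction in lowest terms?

1298/113

Using pₖ = aₖpₖ₋₁ + pₖ₋₂ and qₖ = aₖqₖ₋₁ + qₖ₋₂:
  k=0: a=11, p=11, q=1
  k=1: a=2, p=23, q=2
  k=2: a=18, p=425, q=37
  k=3: a=3, p=1298, q=113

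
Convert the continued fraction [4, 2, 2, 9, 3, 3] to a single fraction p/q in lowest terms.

2136/485

Using pₖ = aₖpₖ₋₁ + pₖ₋₂ and qₖ = aₖqₖ₋₁ + qₖ₋₂:
  k=0: a=4, p=4, q=1
  k=1: a=2, p=9, q=2
  k=2: a=2, p=22, q=5
  k=3: a=9, p=207, q=47
  k=4: a=3, p=643, q=146
  k=5: a=3, p=2136, q=485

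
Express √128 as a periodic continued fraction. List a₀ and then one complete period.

a₀ = ⌊√128⌋ = 11.

[11; 3, 5, 3, 22]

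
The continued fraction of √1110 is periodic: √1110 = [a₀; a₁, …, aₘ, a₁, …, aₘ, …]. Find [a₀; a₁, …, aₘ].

[33; 3, 6, 3, 66]

a₀ = ⌊√1110⌋ = 33.
With m₀=0, d₀=1 and mₖ₊₁ = dₖaₖ − mₖ, dₖ₊₁ = (n − mₖ₊₁²)/dₖ, aₖ₊₁ = ⌊(a₀+mₖ₊₁)/dₖ₊₁⌋:
  k=1: m=33, d=21, a=3
  k=2: m=30, d=10, a=6
  k=3: m=30, d=21, a=3
  k=4: m=33, d=1, a=66
d=1 and a=2a₀=66 at k=4, so the next step gives (m, d) = (33, 21) again — its k=1 value — and the period has length 4.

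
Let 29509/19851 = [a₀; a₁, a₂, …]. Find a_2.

29509 = 1·19851 + 9658   →  a_0 = 1
19851 = 2·9658 + 535   →  a_1 = 2
9658 = 18·535 + 28   →  a_2 = 18

18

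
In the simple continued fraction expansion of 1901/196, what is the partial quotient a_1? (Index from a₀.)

1

1901 = 9·196 + 137   →  a_0 = 9
196 = 1·137 + 59   →  a_1 = 1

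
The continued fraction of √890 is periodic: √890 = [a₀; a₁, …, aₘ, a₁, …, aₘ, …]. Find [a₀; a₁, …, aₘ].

a₀ = ⌊√890⌋ = 29.
With m₀=0, d₀=1 and mₖ₊₁ = dₖaₖ − mₖ, dₖ₊₁ = (n − mₖ₊₁²)/dₖ, aₖ₊₁ = ⌊(a₀+mₖ₊₁)/dₖ₊₁⌋:
  k=1: m=29, d=49, a=1
  k=2: m=20, d=10, a=4
  k=3: m=20, d=49, a=1
  k=4: m=29, d=1, a=58
d=1 and a=2a₀=58 at k=4, so the next step gives (m, d) = (29, 49) again — its k=1 value — and the period has length 4.

[29; 1, 4, 1, 58]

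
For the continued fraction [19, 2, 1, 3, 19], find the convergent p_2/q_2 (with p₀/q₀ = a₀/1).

58/3

Using pₖ = aₖpₖ₋₁ + pₖ₋₂, qₖ = aₖqₖ₋₁ + qₖ₋₂ (with p₋₁=1, p₋₂=0, q₋₁=0, q₋₂=1):
  k=0: a=19, p=19, q=1
  k=1: a=2, p=39, q=2
  k=2: a=1, p=58, q=3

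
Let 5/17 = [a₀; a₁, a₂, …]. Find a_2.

5 = 0·17 + 5   →  a_0 = 0
17 = 3·5 + 2   →  a_1 = 3
5 = 2·2 + 1   →  a_2 = 2

2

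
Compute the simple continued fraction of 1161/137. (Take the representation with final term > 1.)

[8; 2, 9, 3, 2]

1161 = 8×137 + 65
137 = 2×65 + 7
65 = 9×7 + 2
7 = 3×2 + 1
2 = 2×1 + 0  (stop)
So 1161/137 = [8; 2, 9, 3, 2].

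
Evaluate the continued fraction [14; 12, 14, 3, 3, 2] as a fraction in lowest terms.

55923/3971

Fold from the inside: start with 2/1.
  3 + 1/2 = 7/2
  3 + 2/7 = 23/7
  14 + 7/23 = 329/23
  12 + 23/329 = 3971/329
  14 + 329/3971 = 55923/3971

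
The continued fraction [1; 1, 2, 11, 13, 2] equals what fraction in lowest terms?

Using pₖ = aₖpₖ₋₁ + pₖ₋₂ and qₖ = aₖqₖ₋₁ + qₖ₋₂:
  k=0: a=1, p=1, q=1
  k=1: a=1, p=2, q=1
  k=2: a=2, p=5, q=3
  k=3: a=11, p=57, q=34
  k=4: a=13, p=746, q=445
  k=5: a=2, p=1549, q=924

1549/924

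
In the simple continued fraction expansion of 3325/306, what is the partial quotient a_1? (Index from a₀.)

1

3325 = 10·306 + 265   →  a_0 = 10
306 = 1·265 + 41   →  a_1 = 1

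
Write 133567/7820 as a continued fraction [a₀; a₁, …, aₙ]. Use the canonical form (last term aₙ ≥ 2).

133567 = 17*7820 + 627
7820 = 12*627 + 296
627 = 2*296 + 35
296 = 8*35 + 16
35 = 2*16 + 3
16 = 5*3 + 1
3 = 3*1 + 0  (stop)
So 133567/7820 = [17; 12, 2, 8, 2, 5, 3].

[17; 12, 2, 8, 2, 5, 3]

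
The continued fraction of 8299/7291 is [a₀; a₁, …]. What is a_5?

5

8299 = 1·7291 + 1008   →  a_0 = 1
7291 = 7·1008 + 235   →  a_1 = 7
1008 = 4·235 + 68   →  a_2 = 4
235 = 3·68 + 31   →  a_3 = 3
68 = 2·31 + 6   →  a_4 = 2
31 = 5·6 + 1   →  a_5 = 5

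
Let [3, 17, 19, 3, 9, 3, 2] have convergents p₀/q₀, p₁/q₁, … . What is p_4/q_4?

Using pₖ = aₖpₖ₋₁ + pₖ₋₂, qₖ = aₖqₖ₋₁ + qₖ₋₂ (with p₋₁=1, p₋₂=0, q₋₁=0, q₋₂=1):
  k=0: a=3, p=3, q=1
  k=1: a=17, p=52, q=17
  k=2: a=19, p=991, q=324
  k=3: a=3, p=3025, q=989
  k=4: a=9, p=28216, q=9225

28216/9225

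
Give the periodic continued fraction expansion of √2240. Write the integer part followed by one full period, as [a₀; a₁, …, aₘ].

[47; 3, 23, 3, 94]

a₀ = ⌊√2240⌋ = 47.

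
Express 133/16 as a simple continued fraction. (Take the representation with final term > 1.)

[8; 3, 5]

133 = 8*16 + 5
16 = 3*5 + 1
5 = 5*1 + 0  (stop)
So 133/16 = [8; 3, 5].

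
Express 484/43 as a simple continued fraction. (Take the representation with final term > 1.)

484 = 11*43 + 11
43 = 3*11 + 10
11 = 1*10 + 1
10 = 10*1 + 0  (stop)
So 484/43 = [11; 3, 1, 10].

[11; 3, 1, 10]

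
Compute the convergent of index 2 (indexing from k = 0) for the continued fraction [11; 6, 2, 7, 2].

Using pₖ = aₖpₖ₋₁ + pₖ₋₂, qₖ = aₖqₖ₋₁ + qₖ₋₂ (with p₋₁=1, p₋₂=0, q₋₁=0, q₋₂=1):
  k=0: a=11, p=11, q=1
  k=1: a=6, p=67, q=6
  k=2: a=2, p=145, q=13

145/13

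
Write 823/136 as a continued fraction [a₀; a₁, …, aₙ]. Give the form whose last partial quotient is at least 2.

823 = 6×136 + 7
136 = 19×7 + 3
7 = 2×3 + 1
3 = 3×1 + 0  (stop)
So 823/136 = [6; 19, 2, 3].

[6; 19, 2, 3]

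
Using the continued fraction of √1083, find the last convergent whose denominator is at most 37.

362/11

√1083 = [32; 1, 9, 1, 64, …] (period length 4).
Convergents:
  p_0/q_0 = 32/1
  p_1/q_1 = 33/1
  p_2/q_2 = 329/10
  p_3/q_3 = 362/11
  p_4/q_4 = 23497/714
q_3 = 11 ≤ 37 < 714 = q_4, so the answer is 362/11.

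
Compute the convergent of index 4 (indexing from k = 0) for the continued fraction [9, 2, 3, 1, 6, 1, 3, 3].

576/61

Using pₖ = aₖpₖ₋₁ + pₖ₋₂, qₖ = aₖqₖ₋₁ + qₖ₋₂ (with p₋₁=1, p₋₂=0, q₋₁=0, q₋₂=1):
  k=0: a=9, p=9, q=1
  k=1: a=2, p=19, q=2
  k=2: a=3, p=66, q=7
  k=3: a=1, p=85, q=9
  k=4: a=6, p=576, q=61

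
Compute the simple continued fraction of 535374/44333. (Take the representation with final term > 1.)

[12; 13, 8, 16, 8, 1, 2]

535374 = 12·44333 + 3378
44333 = 13·3378 + 419
3378 = 8·419 + 26
419 = 16·26 + 3
26 = 8·3 + 2
3 = 1·2 + 1
2 = 2·1 + 0  (stop)
So 535374/44333 = [12; 13, 8, 16, 8, 1, 2].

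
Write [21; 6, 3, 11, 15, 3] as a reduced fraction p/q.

Using pₖ = aₖpₖ₋₁ + pₖ₋₂ and qₖ = aₖqₖ₋₁ + qₖ₋₂:
  k=0: a=21, p=21, q=1
  k=1: a=6, p=127, q=6
  k=2: a=3, p=402, q=19
  k=3: a=11, p=4549, q=215
  k=4: a=15, p=68637, q=3244
  k=5: a=3, p=210460, q=9947

210460/9947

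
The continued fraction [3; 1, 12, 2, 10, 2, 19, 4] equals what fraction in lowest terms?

Using pₖ = aₖpₖ₋₁ + pₖ₋₂ and qₖ = aₖqₖ₋₁ + qₖ₋₂:
  k=0: a=3, p=3, q=1
  k=1: a=1, p=4, q=1
  k=2: a=12, p=51, q=13
  k=3: a=2, p=106, q=27
  k=4: a=10, p=1111, q=283
  k=5: a=2, p=2328, q=593
  k=6: a=19, p=45343, q=11550
  k=7: a=4, p=183700, q=46793

183700/46793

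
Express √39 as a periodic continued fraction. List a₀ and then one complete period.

[6; 4, 12]

a₀ = ⌊√39⌋ = 6.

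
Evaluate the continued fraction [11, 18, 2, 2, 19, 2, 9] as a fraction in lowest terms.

384061/34743

Using pₖ = aₖpₖ₋₁ + pₖ₋₂ and qₖ = aₖqₖ₋₁ + qₖ₋₂:
  k=0: a=11, p=11, q=1
  k=1: a=18, p=199, q=18
  k=2: a=2, p=409, q=37
  k=3: a=2, p=1017, q=92
  k=4: a=19, p=19732, q=1785
  k=5: a=2, p=40481, q=3662
  k=6: a=9, p=384061, q=34743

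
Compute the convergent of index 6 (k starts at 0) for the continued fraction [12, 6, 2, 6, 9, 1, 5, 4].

61187/5034

Using pₖ = aₖpₖ₋₁ + pₖ₋₂, qₖ = aₖqₖ₋₁ + qₖ₋₂ (with p₋₁=1, p₋₂=0, q₋₁=0, q₋₂=1):
  k=0: a=12, p=12, q=1
  k=1: a=6, p=73, q=6
  k=2: a=2, p=158, q=13
  k=3: a=6, p=1021, q=84
  k=4: a=9, p=9347, q=769
  k=5: a=1, p=10368, q=853
  k=6: a=5, p=61187, q=5034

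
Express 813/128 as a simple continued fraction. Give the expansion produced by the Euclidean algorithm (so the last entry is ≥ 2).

813 = 6*128 + 45
128 = 2*45 + 38
45 = 1*38 + 7
38 = 5*7 + 3
7 = 2*3 + 1
3 = 3*1 + 0  (stop)
So 813/128 = [6; 2, 1, 5, 2, 3].

[6; 2, 1, 5, 2, 3]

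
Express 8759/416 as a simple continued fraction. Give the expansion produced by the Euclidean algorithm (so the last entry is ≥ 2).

8759 = 21·416 + 23
416 = 18·23 + 2
23 = 11·2 + 1
2 = 2·1 + 0  (stop)
So 8759/416 = [21; 18, 11, 2].

[21; 18, 11, 2]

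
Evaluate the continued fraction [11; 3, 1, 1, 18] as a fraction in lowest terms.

1467/130

Using pₖ = aₖpₖ₋₁ + pₖ₋₂ and qₖ = aₖqₖ₋₁ + qₖ₋₂:
  k=0: a=11, p=11, q=1
  k=1: a=3, p=34, q=3
  k=2: a=1, p=45, q=4
  k=3: a=1, p=79, q=7
  k=4: a=18, p=1467, q=130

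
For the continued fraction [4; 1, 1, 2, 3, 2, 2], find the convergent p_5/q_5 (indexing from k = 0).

Using pₖ = aₖpₖ₋₁ + pₖ₋₂, qₖ = aₖqₖ₋₁ + qₖ₋₂ (with p₋₁=1, p₋₂=0, q₋₁=0, q₋₂=1):
  k=0: a=4, p=4, q=1
  k=1: a=1, p=5, q=1
  k=2: a=1, p=9, q=2
  k=3: a=2, p=23, q=5
  k=4: a=3, p=78, q=17
  k=5: a=2, p=179, q=39

179/39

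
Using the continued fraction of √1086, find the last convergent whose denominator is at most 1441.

√1086 = [32; 1, 20, 1, 64, …] (period length 4).
Convergents:
  p_0/q_0 = 32/1
  p_1/q_1 = 33/1
  p_2/q_2 = 692/21
  p_3/q_3 = 725/22
  p_4/q_4 = 47092/1429
  p_5/q_5 = 47817/1451
q_4 = 1429 ≤ 1441 < 1451 = q_5, so the answer is 47092/1429.

47092/1429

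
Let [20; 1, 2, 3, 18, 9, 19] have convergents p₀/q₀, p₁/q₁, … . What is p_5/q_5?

Using pₖ = aₖpₖ₋₁ + pₖ₋₂, qₖ = aₖqₖ₋₁ + qₖ₋₂ (with p₋₁=1, p₋₂=0, q₋₁=0, q₋₂=1):
  k=0: a=20, p=20, q=1
  k=1: a=1, p=21, q=1
  k=2: a=2, p=62, q=3
  k=3: a=3, p=207, q=10
  k=4: a=18, p=3788, q=183
  k=5: a=9, p=34299, q=1657

34299/1657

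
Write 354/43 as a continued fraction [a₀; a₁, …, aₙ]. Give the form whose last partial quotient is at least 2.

[8; 4, 3, 3]

354 = 8*43 + 10
43 = 4*10 + 3
10 = 3*3 + 1
3 = 3*1 + 0  (stop)
So 354/43 = [8; 4, 3, 3].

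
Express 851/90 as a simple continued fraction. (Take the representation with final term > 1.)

851 = 9*90 + 41
90 = 2*41 + 8
41 = 5*8 + 1
8 = 8*1 + 0  (stop)
So 851/90 = [9; 2, 5, 8].

[9; 2, 5, 8]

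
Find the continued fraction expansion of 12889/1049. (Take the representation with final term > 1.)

12889 = 12*1049 + 301
1049 = 3*301 + 146
301 = 2*146 + 9
146 = 16*9 + 2
9 = 4*2 + 1
2 = 2*1 + 0  (stop)
So 12889/1049 = [12; 3, 2, 16, 4, 2].

[12; 3, 2, 16, 4, 2]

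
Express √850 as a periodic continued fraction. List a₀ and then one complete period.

[29; 6, 2, 6, 58]

a₀ = ⌊√850⌋ = 29.
With m₀=0, d₀=1 and mₖ₊₁ = dₖaₖ − mₖ, dₖ₊₁ = (n − mₖ₊₁²)/dₖ, aₖ₊₁ = ⌊(a₀+mₖ₊₁)/dₖ₊₁⌋:
  k=1: m=29, d=9, a=6
  k=2: m=25, d=25, a=2
  k=3: m=25, d=9, a=6
  k=4: m=29, d=1, a=58
d=1 and a=2a₀=58 at k=4, so the next step gives (m, d) = (29, 9) again — its k=1 value — and the period has length 4.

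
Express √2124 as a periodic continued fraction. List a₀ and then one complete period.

[46; 11, 1, 1, 22, 1, 1, 11, 92]

a₀ = ⌊√2124⌋ = 46.
With m₀=0, d₀=1 and mₖ₊₁ = dₖaₖ − mₖ, dₖ₊₁ = (n − mₖ₊₁²)/dₖ, aₖ₊₁ = ⌊(a₀+mₖ₊₁)/dₖ₊₁⌋:
  k=1: m=46, d=8, a=11
  k=2: m=42, d=45, a=1
  k=3: m=3, d=47, a=1
  k=4: m=44, d=4, a=22
  k=5: m=44, d=47, a=1
  k=6: m=3, d=45, a=1
  k=7: m=42, d=8, a=11
  k=8: m=46, d=1, a=92
d=1 and a=2a₀=92 at k=8, so the next step gives (m, d) = (46, 8) again — its k=1 value — and the period has length 8.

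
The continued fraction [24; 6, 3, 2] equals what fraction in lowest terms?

1063/44

Fold from the inside: start with 2/1.
  3 + 1/2 = 7/2
  6 + 2/7 = 44/7
  24 + 7/44 = 1063/44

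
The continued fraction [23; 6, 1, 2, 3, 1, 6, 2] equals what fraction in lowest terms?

29284/1265

Fold from the inside: start with 2/1.
  6 + 1/2 = 13/2
  1 + 2/13 = 15/13
  3 + 13/15 = 58/15
  2 + 15/58 = 131/58
  1 + 58/131 = 189/131
  6 + 131/189 = 1265/189
  23 + 189/1265 = 29284/1265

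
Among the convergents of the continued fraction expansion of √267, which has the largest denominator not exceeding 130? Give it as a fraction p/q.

817/50

√267 = [16; 2, 1, 15, 1, 2, 32, …] (period length 6).
Convergents:
  p_0/q_0 = 16/1
  p_1/q_1 = 33/2
  p_2/q_2 = 49/3
  p_3/q_3 = 768/47
  p_4/q_4 = 817/50
  p_5/q_5 = 2402/147
q_4 = 50 ≤ 130 < 147 = q_5, so the answer is 817/50.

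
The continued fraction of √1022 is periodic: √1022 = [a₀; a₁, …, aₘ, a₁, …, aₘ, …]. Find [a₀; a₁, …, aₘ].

a₀ = ⌊√1022⌋ = 31.
With m₀=0, d₀=1 and mₖ₊₁ = dₖaₖ − mₖ, dₖ₊₁ = (n − mₖ₊₁²)/dₖ, aₖ₊₁ = ⌊(a₀+mₖ₊₁)/dₖ₊₁⌋:
  k=1: m=31, d=61, a=1
  k=2: m=30, d=2, a=30
  k=3: m=30, d=61, a=1
  k=4: m=31, d=1, a=62
d=1 and a=2a₀=62 at k=4, so the next step gives (m, d) = (31, 61) again — its k=1 value — and the period has length 4.

[31; 1, 30, 1, 62]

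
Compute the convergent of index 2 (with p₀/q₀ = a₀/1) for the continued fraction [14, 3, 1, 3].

Using pₖ = aₖpₖ₋₁ + pₖ₋₂, qₖ = aₖqₖ₋₁ + qₖ₋₂ (with p₋₁=1, p₋₂=0, q₋₁=0, q₋₂=1):
  k=0: a=14, p=14, q=1
  k=1: a=3, p=43, q=3
  k=2: a=1, p=57, q=4

57/4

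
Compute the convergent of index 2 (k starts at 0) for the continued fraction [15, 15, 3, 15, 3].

693/46

Using pₖ = aₖpₖ₋₁ + pₖ₋₂, qₖ = aₖqₖ₋₁ + qₖ₋₂ (with p₋₁=1, p₋₂=0, q₋₁=0, q₋₂=1):
  k=0: a=15, p=15, q=1
  k=1: a=15, p=226, q=15
  k=2: a=3, p=693, q=46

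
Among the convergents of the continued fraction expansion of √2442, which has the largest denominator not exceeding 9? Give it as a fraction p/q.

247/5

√2442 = [49; 2, 2, 2, 98, …] (period length 4).
Convergents:
  p_0/q_0 = 49/1
  p_1/q_1 = 99/2
  p_2/q_2 = 247/5
  p_3/q_3 = 593/12
q_2 = 5 ≤ 9 < 12 = q_3, so the answer is 247/5.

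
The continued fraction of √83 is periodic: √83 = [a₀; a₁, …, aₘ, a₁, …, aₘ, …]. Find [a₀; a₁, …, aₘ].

a₀ = ⌊√83⌋ = 9.
With m₀=0, d₀=1 and mₖ₊₁ = dₖaₖ − mₖ, dₖ₊₁ = (n − mₖ₊₁²)/dₖ, aₖ₊₁ = ⌊(a₀+mₖ₊₁)/dₖ₊₁⌋:
  k=1: m=9, d=2, a=9
  k=2: m=9, d=1, a=18
d=1 and a=2a₀=18 at k=2, so the next step gives (m, d) = (9, 2) again — its k=1 value — and the period has length 2.

[9; 9, 18]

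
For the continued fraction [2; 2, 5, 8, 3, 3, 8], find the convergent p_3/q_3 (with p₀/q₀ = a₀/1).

221/90

Using pₖ = aₖpₖ₋₁ + pₖ₋₂, qₖ = aₖqₖ₋₁ + qₖ₋₂ (with p₋₁=1, p₋₂=0, q₋₁=0, q₋₂=1):
  k=0: a=2, p=2, q=1
  k=1: a=2, p=5, q=2
  k=2: a=5, p=27, q=11
  k=3: a=8, p=221, q=90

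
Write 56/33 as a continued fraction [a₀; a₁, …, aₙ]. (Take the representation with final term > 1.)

[1; 1, 2, 3, 3]

56 = 1·33 + 23
33 = 1·23 + 10
23 = 2·10 + 3
10 = 3·3 + 1
3 = 3·1 + 0  (stop)
So 56/33 = [1; 1, 2, 3, 3].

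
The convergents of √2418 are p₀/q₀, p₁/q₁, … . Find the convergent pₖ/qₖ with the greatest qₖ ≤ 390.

11359/231

√2418 = [49; 5, 1, 3, 2, 3, 1, 5, 98, …] (period length 8).
Convergents:
  p_0/q_0 = 49/1
  p_1/q_1 = 246/5
  p_2/q_2 = 295/6
  p_3/q_3 = 1131/23
  p_4/q_4 = 2557/52
  p_5/q_5 = 8802/179
  p_6/q_6 = 11359/231
  p_7/q_7 = 65597/1334
q_6 = 231 ≤ 390 < 1334 = q_7, so the answer is 11359/231.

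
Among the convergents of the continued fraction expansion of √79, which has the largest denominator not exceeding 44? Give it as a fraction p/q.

80/9

√79 = [8; 1, 7, 1, 16, …] (period length 4).
Convergents:
  p_0/q_0 = 8/1
  p_1/q_1 = 9/1
  p_2/q_2 = 71/8
  p_3/q_3 = 80/9
  p_4/q_4 = 1351/152
q_3 = 9 ≤ 44 < 152 = q_4, so the answer is 80/9.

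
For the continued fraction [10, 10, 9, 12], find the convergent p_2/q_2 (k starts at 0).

919/91

Using pₖ = aₖpₖ₋₁ + pₖ₋₂, qₖ = aₖqₖ₋₁ + qₖ₋₂ (with p₋₁=1, p₋₂=0, q₋₁=0, q₋₂=1):
  k=0: a=10, p=10, q=1
  k=1: a=10, p=101, q=10
  k=2: a=9, p=919, q=91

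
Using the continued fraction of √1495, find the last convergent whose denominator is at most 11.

116/3

√1495 = [38; 1, 1, 1, 76, …] (period length 4).
Convergents:
  p_0/q_0 = 38/1
  p_1/q_1 = 39/1
  p_2/q_2 = 77/2
  p_3/q_3 = 116/3
  p_4/q_4 = 8893/230
q_3 = 3 ≤ 11 < 230 = q_4, so the answer is 116/3.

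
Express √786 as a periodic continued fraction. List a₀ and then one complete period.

a₀ = ⌊√786⌋ = 28.
With m₀=0, d₀=1 and mₖ₊₁ = dₖaₖ − mₖ, dₖ₊₁ = (n − mₖ₊₁²)/dₖ, aₖ₊₁ = ⌊(a₀+mₖ₊₁)/dₖ₊₁⌋:
  k=1: m=28, d=2, a=28
  k=2: m=28, d=1, a=56
d=1 and a=2a₀=56 at k=2, so the next step gives (m, d) = (28, 2) again — its k=1 value — and the period has length 2.

[28; 28, 56]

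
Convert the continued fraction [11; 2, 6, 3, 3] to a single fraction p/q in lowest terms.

1559/136

Using pₖ = aₖpₖ₋₁ + pₖ₋₂ and qₖ = aₖqₖ₋₁ + qₖ₋₂:
  k=0: a=11, p=11, q=1
  k=1: a=2, p=23, q=2
  k=2: a=6, p=149, q=13
  k=3: a=3, p=470, q=41
  k=4: a=3, p=1559, q=136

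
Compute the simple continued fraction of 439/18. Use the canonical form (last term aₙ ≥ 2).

[24; 2, 1, 1, 3]

439 = 24*18 + 7
18 = 2*7 + 4
7 = 1*4 + 3
4 = 1*3 + 1
3 = 3*1 + 0  (stop)
So 439/18 = [24; 2, 1, 1, 3].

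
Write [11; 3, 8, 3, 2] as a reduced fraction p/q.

2049/181

Fold from the inside: start with 2/1.
  3 + 1/2 = 7/2
  8 + 2/7 = 58/7
  3 + 7/58 = 181/58
  11 + 58/181 = 2049/181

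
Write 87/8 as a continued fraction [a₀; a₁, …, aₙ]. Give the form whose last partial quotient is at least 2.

[10; 1, 7]

87 = 10×8 + 7
8 = 1×7 + 1
7 = 7×1 + 0  (stop)
So 87/8 = [10; 1, 7].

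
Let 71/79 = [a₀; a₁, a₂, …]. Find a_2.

71 = 0·79 + 71   →  a_0 = 0
79 = 1·71 + 8   →  a_1 = 1
71 = 8·8 + 7   →  a_2 = 8

8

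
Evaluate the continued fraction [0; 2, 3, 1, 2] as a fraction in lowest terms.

Using pₖ = aₖpₖ₋₁ + pₖ₋₂ and qₖ = aₖqₖ₋₁ + qₖ₋₂:
  k=0: a=0, p=0, q=1
  k=1: a=2, p=1, q=2
  k=2: a=3, p=3, q=7
  k=3: a=1, p=4, q=9
  k=4: a=2, p=11, q=25

11/25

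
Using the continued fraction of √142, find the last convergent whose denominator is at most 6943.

40897/3432

√142 = [11; 1, 10, 1, 22, …] (period length 4).
Convergents:
  p_0/q_0 = 11/1
  p_1/q_1 = 12/1
  p_2/q_2 = 131/11
  p_3/q_3 = 143/12
  p_4/q_4 = 3277/275
  p_5/q_5 = 3420/287
  p_6/q_6 = 37477/3145
  p_7/q_7 = 40897/3432
  p_8/q_8 = 937211/78649
q_7 = 3432 ≤ 6943 < 78649 = q_8, so the answer is 40897/3432.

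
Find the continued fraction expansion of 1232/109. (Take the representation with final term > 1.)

1232 = 11*109 + 33
109 = 3*33 + 10
33 = 3*10 + 3
10 = 3*3 + 1
3 = 3*1 + 0  (stop)
So 1232/109 = [11; 3, 3, 3, 3].

[11; 3, 3, 3, 3]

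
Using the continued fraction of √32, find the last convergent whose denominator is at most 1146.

√32 = [5; 1, 1, 1, 10, …] (period length 4).
Convergents:
  p_0/q_0 = 5/1
  p_1/q_1 = 6/1
  p_2/q_2 = 11/2
  p_3/q_3 = 17/3
  p_4/q_4 = 181/32
  p_5/q_5 = 198/35
  p_6/q_6 = 379/67
  p_7/q_7 = 577/102
  p_8/q_8 = 6149/1087
  p_9/q_9 = 6726/1189
q_8 = 1087 ≤ 1146 < 1189 = q_9, so the answer is 6149/1087.

6149/1087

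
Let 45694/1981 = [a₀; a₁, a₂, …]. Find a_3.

5

45694 = 23·1981 + 131   →  a_0 = 23
1981 = 15·131 + 16   →  a_1 = 15
131 = 8·16 + 3   →  a_2 = 8
16 = 5·3 + 1   →  a_3 = 5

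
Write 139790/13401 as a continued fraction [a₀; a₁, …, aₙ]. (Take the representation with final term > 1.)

139790 = 10×13401 + 5780
13401 = 2×5780 + 1841
5780 = 3×1841 + 257
1841 = 7×257 + 42
257 = 6×42 + 5
42 = 8×5 + 2
5 = 2×2 + 1
2 = 2×1 + 0  (stop)
So 139790/13401 = [10; 2, 3, 7, 6, 8, 2, 2].

[10; 2, 3, 7, 6, 8, 2, 2]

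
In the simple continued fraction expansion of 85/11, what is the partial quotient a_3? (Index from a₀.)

85 = 7·11 + 8   →  a_0 = 7
11 = 1·8 + 3   →  a_1 = 1
8 = 2·3 + 2   →  a_2 = 2
3 = 1·2 + 1   →  a_3 = 1

1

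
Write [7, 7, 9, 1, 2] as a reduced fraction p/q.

1471/206

Fold from the inside: start with 2/1.
  1 + 1/2 = 3/2
  9 + 2/3 = 29/3
  7 + 3/29 = 206/29
  7 + 29/206 = 1471/206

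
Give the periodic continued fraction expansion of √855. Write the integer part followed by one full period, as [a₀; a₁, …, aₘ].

a₀ = ⌊√855⌋ = 29.
With m₀=0, d₀=1 and mₖ₊₁ = dₖaₖ − mₖ, dₖ₊₁ = (n − mₖ₊₁²)/dₖ, aₖ₊₁ = ⌊(a₀+mₖ₊₁)/dₖ₊₁⌋:
  k=1: m=29, d=14, a=4
  k=2: m=27, d=9, a=6
  k=3: m=27, d=14, a=4
  k=4: m=29, d=1, a=58
d=1 and a=2a₀=58 at k=4, so the next step gives (m, d) = (29, 14) again — its k=1 value — and the period has length 4.

[29; 4, 6, 4, 58]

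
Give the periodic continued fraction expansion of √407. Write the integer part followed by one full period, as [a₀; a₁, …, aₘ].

[20; 5, 1, 2, 1, 5, 40]

a₀ = ⌊√407⌋ = 20.
With m₀=0, d₀=1 and mₖ₊₁ = dₖaₖ − mₖ, dₖ₊₁ = (n − mₖ₊₁²)/dₖ, aₖ₊₁ = ⌊(a₀+mₖ₊₁)/dₖ₊₁⌋:
  k=1: m=20, d=7, a=5
  k=2: m=15, d=26, a=1
  k=3: m=11, d=11, a=2
  k=4: m=11, d=26, a=1
  k=5: m=15, d=7, a=5
  k=6: m=20, d=1, a=40
d=1 and a=2a₀=40 at k=6, so the next step gives (m, d) = (20, 7) again — its k=1 value — and the period has length 6.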